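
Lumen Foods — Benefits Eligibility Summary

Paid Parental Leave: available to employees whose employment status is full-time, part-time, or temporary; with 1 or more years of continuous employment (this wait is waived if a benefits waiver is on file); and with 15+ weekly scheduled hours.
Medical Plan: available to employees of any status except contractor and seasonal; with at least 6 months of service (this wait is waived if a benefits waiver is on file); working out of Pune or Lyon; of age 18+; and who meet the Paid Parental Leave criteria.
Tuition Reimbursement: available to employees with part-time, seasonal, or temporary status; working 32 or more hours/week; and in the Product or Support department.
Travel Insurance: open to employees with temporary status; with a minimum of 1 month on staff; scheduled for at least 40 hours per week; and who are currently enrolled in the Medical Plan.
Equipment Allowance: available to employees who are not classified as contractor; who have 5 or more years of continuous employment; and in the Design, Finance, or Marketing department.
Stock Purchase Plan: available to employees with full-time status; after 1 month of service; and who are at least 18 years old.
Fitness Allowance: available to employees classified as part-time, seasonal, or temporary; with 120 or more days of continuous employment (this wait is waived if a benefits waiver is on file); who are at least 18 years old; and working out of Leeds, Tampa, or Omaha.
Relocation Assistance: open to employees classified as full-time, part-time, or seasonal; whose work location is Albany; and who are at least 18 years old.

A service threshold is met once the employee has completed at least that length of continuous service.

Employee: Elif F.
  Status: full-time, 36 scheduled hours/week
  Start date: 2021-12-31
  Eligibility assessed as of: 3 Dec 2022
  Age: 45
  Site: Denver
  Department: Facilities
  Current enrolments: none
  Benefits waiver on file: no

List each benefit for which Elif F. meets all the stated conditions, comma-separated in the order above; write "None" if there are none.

Stock Purchase Plan

Service from 2021-12-31 to 3 Dec 2022: 337 days.
Paid Parental Leave — status full-time ✓; no waiver, service 337 days < 1 year (≈365 days) ✗ → not eligible.
Medical Plan — status full-time ✓ (not excluded); no waiver, service 337 days ≥ 6 months (≈180 days) ✓; site Denver ✗ (not Pune or Lyon) → not eligible.
Tuition Reimbursement — status full-time ✗ (requires part-time, seasonal, or temporary) → not eligible.
Travel Insurance — status full-time ✗ (requires temporary) → not eligible.
Equipment Allowance — status full-time ✓ (not excluded); service 337 days < 5 years (≈1825 days) ✗ → not eligible.
Stock Purchase Plan — status full-time ✓; service 337 days ≥ 1 month (≈30 days) ✓; age 45 ≥ 18 ✓ → eligible.
Fitness Allowance — status full-time ✗ (requires part-time, seasonal, or temporary) → not eligible.
Relocation Assistance — status full-time ✓; site Denver ✗ (not Albany) → not eligible.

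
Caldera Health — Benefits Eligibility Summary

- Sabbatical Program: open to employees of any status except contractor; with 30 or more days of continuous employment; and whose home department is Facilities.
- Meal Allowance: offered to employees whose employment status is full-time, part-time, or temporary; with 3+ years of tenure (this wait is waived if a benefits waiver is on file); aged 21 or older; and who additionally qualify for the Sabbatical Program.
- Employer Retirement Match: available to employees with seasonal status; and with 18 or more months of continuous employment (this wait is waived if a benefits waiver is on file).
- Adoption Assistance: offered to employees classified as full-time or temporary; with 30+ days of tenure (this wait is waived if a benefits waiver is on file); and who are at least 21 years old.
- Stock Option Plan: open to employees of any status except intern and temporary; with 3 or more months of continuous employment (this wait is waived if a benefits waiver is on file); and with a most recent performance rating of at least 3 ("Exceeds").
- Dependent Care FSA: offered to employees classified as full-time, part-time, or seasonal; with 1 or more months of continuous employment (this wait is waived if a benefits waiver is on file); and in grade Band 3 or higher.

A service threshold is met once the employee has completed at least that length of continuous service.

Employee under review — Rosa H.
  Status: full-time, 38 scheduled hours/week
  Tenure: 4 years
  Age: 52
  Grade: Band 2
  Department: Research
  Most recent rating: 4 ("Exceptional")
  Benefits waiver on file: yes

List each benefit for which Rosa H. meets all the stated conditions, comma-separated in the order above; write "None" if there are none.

Sabbatical Program — status full-time ✓ (not excluded); service 4 years ≥ 30 days ✓; dept Research ✗ → not eligible.
Meal Allowance — status full-time ✓; benefits waiver on file ✓; age 52 ≥ 21 ✓; not eligible for Sabbatical Program ✗ → not eligible.
Employer Retirement Match — status full-time ✗ (requires seasonal) → not eligible.
Adoption Assistance — status full-time ✓; benefits waiver on file ✓; age 52 ≥ 21 ✓ → eligible.
Stock Option Plan — status full-time ✓ (not excluded); benefits waiver on file ✓; rating 4 ≥ 3 ✓ → eligible.
Dependent Care FSA — status full-time ✓; benefits waiver on file ✓; grade Band 2 < Band 3 ✗ → not eligible.

Adoption Assistance, Stock Option Plan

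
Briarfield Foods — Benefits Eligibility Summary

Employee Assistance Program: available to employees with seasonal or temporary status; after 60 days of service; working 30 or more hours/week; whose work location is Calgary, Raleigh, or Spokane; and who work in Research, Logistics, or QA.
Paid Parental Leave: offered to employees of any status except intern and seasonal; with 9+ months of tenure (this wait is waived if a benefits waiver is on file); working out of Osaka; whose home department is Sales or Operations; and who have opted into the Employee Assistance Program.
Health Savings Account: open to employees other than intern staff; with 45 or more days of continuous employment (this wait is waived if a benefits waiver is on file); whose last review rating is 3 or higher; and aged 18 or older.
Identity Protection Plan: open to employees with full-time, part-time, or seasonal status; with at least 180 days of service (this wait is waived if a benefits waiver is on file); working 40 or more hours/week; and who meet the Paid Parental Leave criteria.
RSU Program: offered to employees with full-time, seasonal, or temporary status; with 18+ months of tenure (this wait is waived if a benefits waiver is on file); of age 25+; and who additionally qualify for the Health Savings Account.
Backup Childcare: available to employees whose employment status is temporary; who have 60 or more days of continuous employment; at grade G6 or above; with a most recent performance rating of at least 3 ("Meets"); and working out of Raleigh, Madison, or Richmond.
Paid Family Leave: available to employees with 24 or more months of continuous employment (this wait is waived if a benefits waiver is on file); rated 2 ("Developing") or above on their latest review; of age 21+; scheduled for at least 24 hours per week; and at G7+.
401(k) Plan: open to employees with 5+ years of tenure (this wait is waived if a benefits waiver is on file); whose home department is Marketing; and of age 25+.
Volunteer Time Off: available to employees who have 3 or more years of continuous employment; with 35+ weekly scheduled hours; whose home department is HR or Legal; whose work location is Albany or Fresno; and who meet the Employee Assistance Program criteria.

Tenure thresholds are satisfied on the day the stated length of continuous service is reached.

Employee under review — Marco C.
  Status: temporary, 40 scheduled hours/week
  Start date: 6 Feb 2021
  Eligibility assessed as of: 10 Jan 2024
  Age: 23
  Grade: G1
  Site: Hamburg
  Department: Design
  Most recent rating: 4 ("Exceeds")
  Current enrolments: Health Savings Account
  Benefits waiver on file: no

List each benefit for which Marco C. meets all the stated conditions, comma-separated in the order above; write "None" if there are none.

Service from 6 Feb 2021 to 10 Jan 2024: 1068 days.
Employee Assistance Program — status temporary ✓; service 1068 days ≥ 60 days ✓; 40 hrs/wk ≥ 30 ✓; site Hamburg ✗ (not Calgary, Raleigh, or Spokane) → not eligible.
Paid Parental Leave — status temporary ✓ (not excluded); no waiver, service 1068 days ≥ 9 months (≈270 days) ✓; site Hamburg ✗ (not Osaka) → not eligible.
Health Savings Account — status temporary ✓ (not excluded); no waiver, service 1068 days ≥ 45 days ✓; rating 4 ≥ 3 ✓; age 23 ≥ 18 ✓ → eligible.
Identity Protection Plan — status temporary ✗ (requires full-time, part-time, or seasonal) → not eligible.
RSU Program — status temporary ✓; no waiver, service 1068 days ≥ 18 months (≈540 days) ✓; age 23 < 25 ✗ → not eligible.
Backup Childcare — status temporary ✓; service 1068 days ≥ 60 days ✓; grade G1 < G6 ✗ → not eligible.
Paid Family Leave — no waiver, service 1068 days ≥ 24 months (≈720 days) ✓; rating 4 ≥ 2 ✓; age 23 ≥ 21 ✓; 40 hrs/wk ≥ 24 ✓; grade G1 < G7 ✗ → not eligible.
401(k) Plan — no waiver, service 1068 days < 5 years (≈1825 days) ✗ → not eligible.
Volunteer Time Off — service 1068 days < 3 years (≈1095 days) ✗ → not eligible.

Health Savings Account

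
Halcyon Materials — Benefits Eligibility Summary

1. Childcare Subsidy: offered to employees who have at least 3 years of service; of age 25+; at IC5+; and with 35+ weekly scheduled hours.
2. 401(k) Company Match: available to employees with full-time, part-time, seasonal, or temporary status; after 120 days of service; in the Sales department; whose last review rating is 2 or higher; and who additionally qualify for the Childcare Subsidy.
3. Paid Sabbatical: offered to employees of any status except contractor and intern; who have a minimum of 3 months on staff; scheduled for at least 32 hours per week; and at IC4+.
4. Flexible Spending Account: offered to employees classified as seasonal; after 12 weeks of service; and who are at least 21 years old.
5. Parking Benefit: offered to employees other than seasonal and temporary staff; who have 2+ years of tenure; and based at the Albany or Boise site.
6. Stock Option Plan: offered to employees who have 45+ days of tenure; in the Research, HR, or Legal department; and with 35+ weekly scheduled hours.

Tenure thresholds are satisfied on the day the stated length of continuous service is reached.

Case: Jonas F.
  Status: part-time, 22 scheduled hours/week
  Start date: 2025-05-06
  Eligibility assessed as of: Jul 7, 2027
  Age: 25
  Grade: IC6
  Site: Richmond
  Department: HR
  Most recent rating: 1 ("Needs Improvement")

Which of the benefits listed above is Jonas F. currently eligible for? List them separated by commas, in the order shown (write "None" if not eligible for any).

None

Service from 2025-05-06 to Jul 7, 2027: 792 days.
Childcare Subsidy — service 792 days < 3 years (≈1095 days) ✗ → not eligible.
401(k) Company Match — status part-time ✓; service 792 days ≥ 120 days ✓; dept HR ✗ → not eligible.
Paid Sabbatical — status part-time ✓ (not excluded); service 792 days ≥ 3 months (≈90 days) ✓; 22 hrs/wk < 32 ✗ → not eligible.
Flexible Spending Account — status part-time ✗ (requires seasonal) → not eligible.
Parking Benefit — status part-time ✓ (not excluded); service 792 days ≥ 2 years (≈730 days) ✓; site Richmond ✗ (not Albany or Boise) → not eligible.
Stock Option Plan — service 792 days ≥ 45 days ✓; dept HR ✓; 22 hrs/wk < 35 ✗ → not eligible.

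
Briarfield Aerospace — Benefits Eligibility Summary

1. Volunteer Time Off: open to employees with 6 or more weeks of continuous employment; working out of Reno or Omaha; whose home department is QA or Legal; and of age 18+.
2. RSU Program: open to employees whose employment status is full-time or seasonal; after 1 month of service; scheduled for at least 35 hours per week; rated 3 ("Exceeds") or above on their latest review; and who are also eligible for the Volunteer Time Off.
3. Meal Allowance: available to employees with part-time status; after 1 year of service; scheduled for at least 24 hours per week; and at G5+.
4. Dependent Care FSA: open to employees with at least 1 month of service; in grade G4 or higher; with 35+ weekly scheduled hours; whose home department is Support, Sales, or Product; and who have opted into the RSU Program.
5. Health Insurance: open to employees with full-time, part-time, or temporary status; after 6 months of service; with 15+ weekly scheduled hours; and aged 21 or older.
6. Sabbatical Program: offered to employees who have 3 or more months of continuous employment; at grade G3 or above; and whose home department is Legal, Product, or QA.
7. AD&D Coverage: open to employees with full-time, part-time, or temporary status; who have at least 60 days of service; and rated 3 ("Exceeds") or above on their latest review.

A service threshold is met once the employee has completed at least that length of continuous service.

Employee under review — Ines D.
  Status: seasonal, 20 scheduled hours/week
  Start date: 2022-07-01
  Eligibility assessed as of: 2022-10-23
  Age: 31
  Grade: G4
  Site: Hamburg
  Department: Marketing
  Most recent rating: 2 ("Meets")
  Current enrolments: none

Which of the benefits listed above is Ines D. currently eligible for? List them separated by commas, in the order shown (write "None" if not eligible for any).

Service from 2022-07-01 to 2022-10-23: 114 days.
Volunteer Time Off — service 114 days ≥ 6 weeks (≈42 days) ✓; site Hamburg ✗ (not Reno or Omaha) → not eligible.
RSU Program — status seasonal ✓; service 114 days ≥ 1 month (≈30 days) ✓; 20 hrs/wk < 35 ✗ → not eligible.
Meal Allowance — status seasonal ✗ (requires part-time) → not eligible.
Dependent Care FSA — service 114 days ≥ 1 month (≈30 days) ✓; grade G4 ≥ G4 ✓; 20 hrs/wk < 35 ✗ → not eligible.
Health Insurance — status seasonal ✗ (requires full-time, part-time, or temporary) → not eligible.
Sabbatical Program — service 114 days ≥ 3 months (≈90 days) ✓; grade G4 ≥ G3 ✓; dept Marketing ✗ → not eligible.
AD&D Coverage — status seasonal ✗ (requires full-time, part-time, or temporary) → not eligible.

None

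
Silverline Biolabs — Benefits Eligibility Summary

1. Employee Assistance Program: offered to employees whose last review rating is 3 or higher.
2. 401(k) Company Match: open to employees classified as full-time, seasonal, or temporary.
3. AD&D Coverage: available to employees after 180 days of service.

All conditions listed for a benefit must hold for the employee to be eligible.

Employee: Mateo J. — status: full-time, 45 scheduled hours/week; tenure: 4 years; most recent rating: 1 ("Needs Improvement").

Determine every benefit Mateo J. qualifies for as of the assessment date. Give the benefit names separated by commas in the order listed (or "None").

401(k) Company Match, AD&D Coverage

Employee Assistance Program — rating 1 < 3 ✗ → not eligible.
401(k) Company Match — status full-time ✓ → eligible.
AD&D Coverage — service 4 years ≥ 180 days ✓ → eligible.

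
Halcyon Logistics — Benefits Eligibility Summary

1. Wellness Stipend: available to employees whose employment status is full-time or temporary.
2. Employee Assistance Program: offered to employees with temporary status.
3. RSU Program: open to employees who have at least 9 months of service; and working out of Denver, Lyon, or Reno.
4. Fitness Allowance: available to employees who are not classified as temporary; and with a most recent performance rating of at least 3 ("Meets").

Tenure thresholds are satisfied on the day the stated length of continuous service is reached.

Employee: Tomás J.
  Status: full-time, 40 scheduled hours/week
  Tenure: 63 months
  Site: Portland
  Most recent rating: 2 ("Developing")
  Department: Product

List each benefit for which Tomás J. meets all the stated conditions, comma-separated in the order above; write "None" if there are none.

Wellness Stipend — status full-time ✓ → eligible.
Employee Assistance Program — status full-time ✗ (requires temporary) → not eligible.
RSU Program — service 63 months ≥ 9 months ✓; site Portland ✗ (not Denver, Lyon, or Reno) → not eligible.
Fitness Allowance — status full-time ✓ (not excluded); rating 2 < 3 ✗ → not eligible.

Wellness Stipend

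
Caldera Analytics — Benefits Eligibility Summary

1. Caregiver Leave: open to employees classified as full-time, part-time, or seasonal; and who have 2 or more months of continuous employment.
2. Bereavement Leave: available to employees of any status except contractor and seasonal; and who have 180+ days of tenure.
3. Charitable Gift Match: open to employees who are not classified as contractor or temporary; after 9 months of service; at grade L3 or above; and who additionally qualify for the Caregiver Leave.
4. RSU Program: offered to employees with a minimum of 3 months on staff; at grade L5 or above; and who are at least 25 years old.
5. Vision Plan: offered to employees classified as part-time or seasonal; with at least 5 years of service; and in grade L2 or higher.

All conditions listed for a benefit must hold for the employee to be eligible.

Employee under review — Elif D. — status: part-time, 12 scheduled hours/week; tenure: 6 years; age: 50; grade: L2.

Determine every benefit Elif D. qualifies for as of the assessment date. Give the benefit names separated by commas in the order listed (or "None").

Caregiver Leave, Bereavement Leave, Vision Plan

Caregiver Leave — status part-time ✓; service 6 years ≥ 2 months (≈60 days) ✓ → eligible.
Bereavement Leave — status part-time ✓ (not excluded); service 6 years ≥ 180 days ✓ → eligible.
Charitable Gift Match — status part-time ✓ (not excluded); service 6 years ≥ 9 months (≈270 days) ✓; grade L2 < L3 ✗ → not eligible.
RSU Program — service 6 years ≥ 3 months (≈90 days) ✓; grade L2 < L5 ✗ → not eligible.
Vision Plan — status part-time ✓; service 6 years ≥ 5 years ✓; grade L2 ≥ L2 ✓ → eligible.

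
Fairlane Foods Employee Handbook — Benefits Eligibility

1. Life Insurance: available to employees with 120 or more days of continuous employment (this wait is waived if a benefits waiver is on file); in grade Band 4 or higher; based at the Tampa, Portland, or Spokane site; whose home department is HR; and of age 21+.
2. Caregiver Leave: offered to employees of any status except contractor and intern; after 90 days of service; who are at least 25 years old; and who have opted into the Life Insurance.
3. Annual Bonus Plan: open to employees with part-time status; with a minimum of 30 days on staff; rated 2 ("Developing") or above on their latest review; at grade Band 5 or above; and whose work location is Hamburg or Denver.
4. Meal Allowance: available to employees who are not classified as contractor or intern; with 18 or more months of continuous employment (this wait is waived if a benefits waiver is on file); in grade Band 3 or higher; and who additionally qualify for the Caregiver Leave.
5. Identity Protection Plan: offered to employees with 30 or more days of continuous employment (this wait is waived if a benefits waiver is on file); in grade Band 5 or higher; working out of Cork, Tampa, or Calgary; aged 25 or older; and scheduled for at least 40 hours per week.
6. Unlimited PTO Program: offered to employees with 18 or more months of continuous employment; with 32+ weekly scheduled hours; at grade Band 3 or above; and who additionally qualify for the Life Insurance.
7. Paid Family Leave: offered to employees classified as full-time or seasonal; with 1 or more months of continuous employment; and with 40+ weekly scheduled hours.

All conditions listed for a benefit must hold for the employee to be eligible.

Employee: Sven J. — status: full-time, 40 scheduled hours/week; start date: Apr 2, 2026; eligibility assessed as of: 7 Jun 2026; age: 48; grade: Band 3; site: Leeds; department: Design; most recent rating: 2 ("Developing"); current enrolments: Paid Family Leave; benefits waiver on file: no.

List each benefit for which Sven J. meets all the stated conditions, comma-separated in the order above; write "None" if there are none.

Service from Apr 2, 2026 to 7 Jun 2026: 66 days.
Life Insurance — no waiver, service 66 days < 120 days ✗ → not eligible.
Caregiver Leave — status full-time ✓ (not excluded); service 66 days < 90 days ✗ → not eligible.
Annual Bonus Plan — status full-time ✗ (requires part-time) → not eligible.
Meal Allowance — status full-time ✓ (not excluded); no waiver, service 66 days < 18 months (≈540 days) ✗ → not eligible.
Identity Protection Plan — no waiver, service 66 days ≥ 30 days ✓; grade Band 3 < Band 5 ✗ → not eligible.
Unlimited PTO Program — service 66 days < 18 months (≈540 days) ✗ → not eligible.
Paid Family Leave — status full-time ✓; service 66 days ≥ 1 month (≈30 days) ✓; 40 hrs/wk ≥ 40 ✓ → eligible.

Paid Family Leave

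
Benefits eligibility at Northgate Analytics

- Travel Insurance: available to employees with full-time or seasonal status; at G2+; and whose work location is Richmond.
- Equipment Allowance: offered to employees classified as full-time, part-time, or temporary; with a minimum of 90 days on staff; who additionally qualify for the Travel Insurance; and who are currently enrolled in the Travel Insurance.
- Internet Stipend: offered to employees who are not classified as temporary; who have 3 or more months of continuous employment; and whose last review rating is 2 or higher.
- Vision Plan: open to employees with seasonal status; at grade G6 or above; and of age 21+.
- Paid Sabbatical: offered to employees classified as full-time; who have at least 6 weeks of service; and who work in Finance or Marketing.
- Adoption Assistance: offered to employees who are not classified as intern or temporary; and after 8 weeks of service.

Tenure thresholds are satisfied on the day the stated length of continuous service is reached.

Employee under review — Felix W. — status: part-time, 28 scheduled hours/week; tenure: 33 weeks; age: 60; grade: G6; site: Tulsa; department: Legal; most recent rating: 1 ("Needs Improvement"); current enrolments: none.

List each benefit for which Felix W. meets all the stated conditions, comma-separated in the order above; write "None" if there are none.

Adoption Assistance

Travel Insurance — status part-time ✗ (requires full-time or seasonal) → not eligible.
Equipment Allowance — status part-time ✓; service 33 weeks ≥ 90 days ✓; not eligible for Travel Insurance ✗ → not eligible.
Internet Stipend — status part-time ✓ (not excluded); service 33 weeks ≥ 3 months (≈90 days) ✓; rating 1 < 2 ✗ → not eligible.
Vision Plan — status part-time ✗ (requires seasonal) → not eligible.
Paid Sabbatical — status part-time ✗ (requires full-time) → not eligible.
Adoption Assistance — status part-time ✓ (not excluded); service 33 weeks ≥ 8 weeks ✓ → eligible.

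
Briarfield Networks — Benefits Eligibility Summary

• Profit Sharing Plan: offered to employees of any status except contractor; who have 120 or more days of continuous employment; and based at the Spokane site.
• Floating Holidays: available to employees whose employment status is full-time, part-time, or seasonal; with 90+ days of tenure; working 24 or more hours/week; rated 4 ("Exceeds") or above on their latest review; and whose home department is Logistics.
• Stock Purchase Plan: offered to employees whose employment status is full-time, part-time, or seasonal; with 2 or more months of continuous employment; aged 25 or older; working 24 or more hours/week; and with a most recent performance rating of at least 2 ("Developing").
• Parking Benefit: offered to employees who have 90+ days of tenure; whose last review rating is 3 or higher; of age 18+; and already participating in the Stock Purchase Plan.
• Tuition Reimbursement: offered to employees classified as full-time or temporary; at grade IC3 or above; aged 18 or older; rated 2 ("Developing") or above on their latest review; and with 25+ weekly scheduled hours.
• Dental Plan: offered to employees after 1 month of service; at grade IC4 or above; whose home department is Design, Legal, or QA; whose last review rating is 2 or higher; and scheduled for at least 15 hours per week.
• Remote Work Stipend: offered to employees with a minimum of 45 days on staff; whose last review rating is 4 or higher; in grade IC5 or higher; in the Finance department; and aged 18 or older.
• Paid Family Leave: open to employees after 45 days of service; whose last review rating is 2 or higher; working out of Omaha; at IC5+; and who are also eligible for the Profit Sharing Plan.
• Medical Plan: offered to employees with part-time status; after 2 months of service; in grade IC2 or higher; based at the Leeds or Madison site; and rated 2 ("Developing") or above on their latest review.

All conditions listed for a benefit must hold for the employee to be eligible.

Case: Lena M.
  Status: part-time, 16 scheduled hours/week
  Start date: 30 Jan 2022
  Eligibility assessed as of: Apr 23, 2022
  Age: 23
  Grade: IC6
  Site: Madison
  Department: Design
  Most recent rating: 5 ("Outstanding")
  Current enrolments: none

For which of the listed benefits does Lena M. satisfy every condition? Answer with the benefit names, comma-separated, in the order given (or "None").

Dental Plan, Medical Plan

Service from 30 Jan 2022 to Apr 23, 2022: 83 days.
Profit Sharing Plan — status part-time ✓ (not excluded); service 83 days < 120 days ✗ → not eligible.
Floating Holidays — status part-time ✓; service 83 days < 90 days ✗ → not eligible.
Stock Purchase Plan — status part-time ✓; service 83 days ≥ 2 months (≈60 days) ✓; age 23 < 25 ✗ → not eligible.
Parking Benefit — service 83 days < 90 days ✗ → not eligible.
Tuition Reimbursement — status part-time ✗ (requires full-time or temporary) → not eligible.
Dental Plan — service 83 days ≥ 1 month (≈30 days) ✓; grade IC6 ≥ IC4 ✓; dept Design ✓; rating 5 ≥ 2 ✓; 16 hrs/wk ≥ 15 ✓ → eligible.
Remote Work Stipend — service 83 days ≥ 45 days ✓; rating 5 ≥ 4 ✓; grade IC6 ≥ IC5 ✓; dept Design ✗ → not eligible.
Paid Family Leave — service 83 days ≥ 45 days ✓; rating 5 ≥ 2 ✓; site Madison ✗ (not Omaha) → not eligible.
Medical Plan — status part-time ✓; service 83 days ≥ 2 months (≈60 days) ✓; grade IC6 ≥ IC2 ✓; site Madison ✓; rating 5 ≥ 2 ✓ → eligible.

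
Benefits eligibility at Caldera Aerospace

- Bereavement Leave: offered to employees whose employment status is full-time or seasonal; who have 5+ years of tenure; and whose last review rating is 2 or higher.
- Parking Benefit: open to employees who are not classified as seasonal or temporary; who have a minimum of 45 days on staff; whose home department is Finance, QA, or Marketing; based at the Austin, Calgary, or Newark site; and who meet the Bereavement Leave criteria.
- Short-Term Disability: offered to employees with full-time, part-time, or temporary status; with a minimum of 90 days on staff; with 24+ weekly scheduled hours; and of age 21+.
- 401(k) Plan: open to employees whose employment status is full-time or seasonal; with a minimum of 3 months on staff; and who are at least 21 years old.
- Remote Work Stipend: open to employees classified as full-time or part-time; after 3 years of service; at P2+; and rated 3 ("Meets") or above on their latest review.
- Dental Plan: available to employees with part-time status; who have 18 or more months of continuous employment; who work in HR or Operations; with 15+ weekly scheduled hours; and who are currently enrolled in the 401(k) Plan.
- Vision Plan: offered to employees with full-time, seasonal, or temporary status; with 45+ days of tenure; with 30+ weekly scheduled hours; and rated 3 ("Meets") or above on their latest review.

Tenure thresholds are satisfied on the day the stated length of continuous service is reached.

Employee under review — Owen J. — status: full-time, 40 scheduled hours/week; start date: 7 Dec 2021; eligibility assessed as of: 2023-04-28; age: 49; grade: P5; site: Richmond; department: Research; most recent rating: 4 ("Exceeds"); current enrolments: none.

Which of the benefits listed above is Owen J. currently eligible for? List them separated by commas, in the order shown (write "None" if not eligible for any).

Short-Term Disability, 401(k) Plan, Vision Plan

Service from 7 Dec 2021 to 2023-04-28: 507 days.
Bereavement Leave — status full-time ✓; service 507 days < 5 years (≈1825 days) ✗ → not eligible.
Parking Benefit — status full-time ✓ (not excluded); service 507 days ≥ 45 days ✓; dept Research ✗ → not eligible.
Short-Term Disability — status full-time ✓; service 507 days ≥ 90 days ✓; 40 hrs/wk ≥ 24 ✓; age 49 ≥ 21 ✓ → eligible.
401(k) Plan — status full-time ✓; service 507 days ≥ 3 months (≈90 days) ✓; age 49 ≥ 21 ✓ → eligible.
Remote Work Stipend — status full-time ✓; service 507 days < 3 years (≈1095 days) ✗ → not eligible.
Dental Plan — status full-time ✗ (requires part-time) → not eligible.
Vision Plan — status full-time ✓; service 507 days ≥ 45 days ✓; 40 hrs/wk ≥ 30 ✓; rating 4 ≥ 3 ✓ → eligible.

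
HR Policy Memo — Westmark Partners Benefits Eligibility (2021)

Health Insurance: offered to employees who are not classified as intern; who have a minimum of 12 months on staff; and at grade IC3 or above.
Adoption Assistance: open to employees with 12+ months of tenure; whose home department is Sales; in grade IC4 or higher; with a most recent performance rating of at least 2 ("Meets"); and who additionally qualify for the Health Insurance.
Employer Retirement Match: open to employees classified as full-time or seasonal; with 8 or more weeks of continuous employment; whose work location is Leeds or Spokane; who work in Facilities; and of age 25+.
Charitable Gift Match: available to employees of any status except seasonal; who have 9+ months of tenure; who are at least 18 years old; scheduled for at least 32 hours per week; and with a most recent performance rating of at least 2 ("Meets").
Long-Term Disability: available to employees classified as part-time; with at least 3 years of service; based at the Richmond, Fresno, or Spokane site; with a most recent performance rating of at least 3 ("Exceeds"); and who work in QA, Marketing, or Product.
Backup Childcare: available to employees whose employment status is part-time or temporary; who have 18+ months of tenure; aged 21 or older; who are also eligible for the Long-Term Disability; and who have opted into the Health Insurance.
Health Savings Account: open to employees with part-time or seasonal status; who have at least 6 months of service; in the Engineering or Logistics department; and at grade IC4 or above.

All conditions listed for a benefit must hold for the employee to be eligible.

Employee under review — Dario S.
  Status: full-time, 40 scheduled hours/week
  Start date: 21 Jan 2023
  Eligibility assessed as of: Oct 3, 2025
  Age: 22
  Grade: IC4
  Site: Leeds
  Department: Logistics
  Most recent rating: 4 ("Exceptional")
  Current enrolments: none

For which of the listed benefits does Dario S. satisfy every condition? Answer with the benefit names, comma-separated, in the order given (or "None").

Service from 21 Jan 2023 to Oct 3, 2025: 986 days.
Health Insurance — status full-time ✓ (not excluded); service 986 days ≥ 12 months (≈360 days) ✓; grade IC4 ≥ IC3 ✓ → eligible.
Adoption Assistance — service 986 days ≥ 12 months (≈360 days) ✓; dept Logistics ✗ → not eligible.
Employer Retirement Match — status full-time ✓; service 986 days ≥ 8 weeks (≈56 days) ✓; site Leeds ✓; dept Logistics ✗ → not eligible.
Charitable Gift Match — status full-time ✓ (not excluded); service 986 days ≥ 9 months (≈270 days) ✓; age 22 ≥ 18 ✓; 40 hrs/wk ≥ 32 ✓; rating 4 ≥ 2 ✓ → eligible.
Long-Term Disability — status full-time ✗ (requires part-time) → not eligible.
Backup Childcare — status full-time ✗ (requires part-time or temporary) → not eligible.
Health Savings Account — status full-time ✗ (requires part-time or seasonal) → not eligible.

Health Insurance, Charitable Gift Match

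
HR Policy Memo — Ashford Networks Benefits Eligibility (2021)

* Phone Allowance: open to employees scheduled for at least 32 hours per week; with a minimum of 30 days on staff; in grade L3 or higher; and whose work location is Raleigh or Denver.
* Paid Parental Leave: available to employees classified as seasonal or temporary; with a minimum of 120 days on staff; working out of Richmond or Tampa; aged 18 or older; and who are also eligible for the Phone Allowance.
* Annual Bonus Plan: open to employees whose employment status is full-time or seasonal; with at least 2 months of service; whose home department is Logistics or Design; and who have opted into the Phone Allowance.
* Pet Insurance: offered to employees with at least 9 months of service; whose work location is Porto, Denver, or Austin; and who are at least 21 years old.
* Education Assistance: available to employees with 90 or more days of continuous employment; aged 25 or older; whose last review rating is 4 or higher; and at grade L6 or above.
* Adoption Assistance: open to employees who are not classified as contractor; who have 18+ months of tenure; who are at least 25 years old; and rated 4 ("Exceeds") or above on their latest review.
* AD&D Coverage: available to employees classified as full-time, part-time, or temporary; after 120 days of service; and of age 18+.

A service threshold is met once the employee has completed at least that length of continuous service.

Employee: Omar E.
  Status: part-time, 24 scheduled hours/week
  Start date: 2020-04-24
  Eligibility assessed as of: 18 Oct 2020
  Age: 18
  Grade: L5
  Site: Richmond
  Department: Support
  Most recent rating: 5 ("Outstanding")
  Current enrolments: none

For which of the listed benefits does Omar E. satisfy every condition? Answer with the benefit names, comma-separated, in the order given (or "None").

Service from 2020-04-24 to 18 Oct 2020: 177 days.
Phone Allowance — 24 hrs/wk < 32 ✗ → not eligible.
Paid Parental Leave — status part-time ✗ (requires seasonal or temporary) → not eligible.
Annual Bonus Plan — status part-time ✗ (requires full-time or seasonal) → not eligible.
Pet Insurance — service 177 days < 9 months (≈270 days) ✗ → not eligible.
Education Assistance — service 177 days ≥ 90 days ✓; age 18 < 25 ✗ → not eligible.
Adoption Assistance — status part-time ✓ (not excluded); service 177 days < 18 months (≈540 days) ✗ → not eligible.
AD&D Coverage — status part-time ✓; service 177 days ≥ 120 days ✓; age 18 ≥ 18 ✓ → eligible.

AD&D Coverage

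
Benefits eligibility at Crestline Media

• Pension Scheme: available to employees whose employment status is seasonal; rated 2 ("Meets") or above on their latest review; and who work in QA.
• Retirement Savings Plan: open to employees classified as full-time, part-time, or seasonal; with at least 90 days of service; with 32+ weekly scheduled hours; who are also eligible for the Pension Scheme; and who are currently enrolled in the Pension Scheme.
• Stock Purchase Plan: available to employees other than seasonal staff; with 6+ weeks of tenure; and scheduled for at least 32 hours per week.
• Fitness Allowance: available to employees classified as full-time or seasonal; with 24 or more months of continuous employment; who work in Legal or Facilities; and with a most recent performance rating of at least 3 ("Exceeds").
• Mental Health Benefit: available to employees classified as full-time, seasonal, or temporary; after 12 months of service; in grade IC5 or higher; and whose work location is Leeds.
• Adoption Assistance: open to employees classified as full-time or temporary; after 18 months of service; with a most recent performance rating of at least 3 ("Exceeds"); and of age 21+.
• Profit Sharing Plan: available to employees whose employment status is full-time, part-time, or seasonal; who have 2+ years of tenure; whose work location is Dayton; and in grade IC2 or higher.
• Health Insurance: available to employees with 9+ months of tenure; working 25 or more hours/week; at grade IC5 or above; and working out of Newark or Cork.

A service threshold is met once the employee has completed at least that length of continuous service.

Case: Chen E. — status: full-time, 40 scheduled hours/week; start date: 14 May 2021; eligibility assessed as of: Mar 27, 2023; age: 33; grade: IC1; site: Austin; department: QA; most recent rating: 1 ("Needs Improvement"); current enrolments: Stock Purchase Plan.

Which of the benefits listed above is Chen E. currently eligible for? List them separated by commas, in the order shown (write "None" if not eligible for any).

Stock Purchase Plan

Service from 14 May 2021 to Mar 27, 2023: 682 days.
Pension Scheme — status full-time ✗ (requires seasonal) → not eligible.
Retirement Savings Plan — status full-time ✓; service 682 days ≥ 90 days ✓; 40 hrs/wk ≥ 32 ✓; not eligible for Pension Scheme ✗ → not eligible.
Stock Purchase Plan — status full-time ✓ (not excluded); service 682 days ≥ 6 weeks (≈42 days) ✓; 40 hrs/wk ≥ 32 ✓ → eligible.
Fitness Allowance — status full-time ✓; service 682 days < 24 months (≈720 days) ✗ → not eligible.
Mental Health Benefit — status full-time ✓; service 682 days ≥ 12 months (≈360 days) ✓; grade IC1 < IC5 ✗ → not eligible.
Adoption Assistance — status full-time ✓; service 682 days ≥ 18 months (≈540 days) ✓; rating 1 < 3 ✗ → not eligible.
Profit Sharing Plan — status full-time ✓; service 682 days < 2 years (≈730 days) ✗ → not eligible.
Health Insurance — service 682 days ≥ 9 months (≈270 days) ✓; 40 hrs/wk ≥ 25 ✓; grade IC1 < IC5 ✗ → not eligible.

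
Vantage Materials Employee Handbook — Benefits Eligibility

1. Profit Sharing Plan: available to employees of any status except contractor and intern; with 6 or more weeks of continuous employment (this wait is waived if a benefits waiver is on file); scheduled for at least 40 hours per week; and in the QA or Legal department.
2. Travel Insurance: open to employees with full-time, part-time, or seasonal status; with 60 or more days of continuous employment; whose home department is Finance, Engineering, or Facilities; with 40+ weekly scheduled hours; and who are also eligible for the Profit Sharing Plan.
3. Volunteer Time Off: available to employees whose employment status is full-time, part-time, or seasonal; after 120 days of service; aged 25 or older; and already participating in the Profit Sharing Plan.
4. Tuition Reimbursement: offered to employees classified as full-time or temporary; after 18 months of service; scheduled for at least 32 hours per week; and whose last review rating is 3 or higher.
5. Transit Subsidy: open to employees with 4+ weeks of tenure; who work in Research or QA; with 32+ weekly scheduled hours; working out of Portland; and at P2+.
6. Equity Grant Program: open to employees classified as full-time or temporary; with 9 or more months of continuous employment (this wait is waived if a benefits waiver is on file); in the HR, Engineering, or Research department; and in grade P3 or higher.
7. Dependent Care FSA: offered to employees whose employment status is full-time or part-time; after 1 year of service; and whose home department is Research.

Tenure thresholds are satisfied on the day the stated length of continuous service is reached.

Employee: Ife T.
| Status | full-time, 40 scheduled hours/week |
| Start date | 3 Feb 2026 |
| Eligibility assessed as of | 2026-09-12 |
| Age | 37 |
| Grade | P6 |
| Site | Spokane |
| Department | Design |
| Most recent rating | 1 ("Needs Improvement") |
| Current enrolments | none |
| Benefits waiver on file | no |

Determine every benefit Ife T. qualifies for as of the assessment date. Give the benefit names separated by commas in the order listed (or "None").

Service from 3 Feb 2026 to 2026-09-12: 221 days.
Profit Sharing Plan — status full-time ✓ (not excluded); no waiver, service 221 days ≥ 6 weeks (≈42 days) ✓; 40 hrs/wk ≥ 40 ✓; dept Design ✗ → not eligible.
Travel Insurance — status full-time ✓; service 221 days ≥ 60 days ✓; dept Design ✗ → not eligible.
Volunteer Time Off — status full-time ✓; service 221 days ≥ 120 days ✓; age 37 ≥ 25 ✓; not enrolled in Profit Sharing Plan ✗ → not eligible.
Tuition Reimbursement — status full-time ✓; service 221 days < 18 months (≈540 days) ✗ → not eligible.
Transit Subsidy — service 221 days ≥ 4 weeks (≈28 days) ✓; dept Design ✗ → not eligible.
Equity Grant Program — status full-time ✓; no waiver, service 221 days < 9 months (≈270 days) ✗ → not eligible.
Dependent Care FSA — status full-time ✓; service 221 days < 1 year (≈365 days) ✗ → not eligible.

None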